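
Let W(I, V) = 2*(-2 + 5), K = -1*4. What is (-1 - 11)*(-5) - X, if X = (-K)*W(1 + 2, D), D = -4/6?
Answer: 36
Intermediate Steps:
K = -4
D = -2/3 (D = -4*1/6 = -2/3 ≈ -0.66667)
W(I, V) = 6 (W(I, V) = 2*3 = 6)
X = 24 (X = -1*(-4)*6 = 4*6 = 24)
(-1 - 11)*(-5) - X = (-1 - 11)*(-5) - 1*24 = -12*(-5) - 24 = 60 - 24 = 36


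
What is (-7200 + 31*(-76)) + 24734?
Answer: 15178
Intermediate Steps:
(-7200 + 31*(-76)) + 24734 = (-7200 - 2356) + 24734 = -9556 + 24734 = 15178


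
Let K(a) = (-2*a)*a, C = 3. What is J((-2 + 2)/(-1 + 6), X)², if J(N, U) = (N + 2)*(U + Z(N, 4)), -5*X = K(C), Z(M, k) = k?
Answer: 5776/25 ≈ 231.04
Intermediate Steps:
K(a) = -2*a²
X = 18/5 (X = -(-2)*3²/5 = -(-2)*9/5 = -⅕*(-18) = 18/5 ≈ 3.6000)
J(N, U) = (2 + N)*(4 + U) (J(N, U) = (N + 2)*(U + 4) = (2 + N)*(4 + U))
J((-2 + 2)/(-1 + 6), X)² = (8 + 2*(18/5) + 4*((-2 + 2)/(-1 + 6)) + ((-2 + 2)/(-1 + 6))*(18/5))² = (8 + 36/5 + 4*(0/5) + (0/5)*(18/5))² = (8 + 36/5 + 4*(0*(⅕)) + (0*(⅕))*(18/5))² = (8 + 36/5 + 4*0 + 0*(18/5))² = (8 + 36/5 + 0 + 0)² = (76/5)² = 5776/25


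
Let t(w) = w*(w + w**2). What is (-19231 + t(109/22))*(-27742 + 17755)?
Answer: 2029510971399/10648 ≈ 1.9060e+8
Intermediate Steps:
(-19231 + t(109/22))*(-27742 + 17755) = (-19231 + (109/22)**2*(1 + 109/22))*(-27742 + 17755) = (-19231 + (109*(1/22))**2*(1 + 109*(1/22)))*(-9987) = (-19231 + (109/22)**2*(1 + 109/22))*(-9987) = (-19231 + (11881/484)*(131/22))*(-9987) = (-19231 + 1556411/10648)*(-9987) = -203215277/10648*(-9987) = 2029510971399/10648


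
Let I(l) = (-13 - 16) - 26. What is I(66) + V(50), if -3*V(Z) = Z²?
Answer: -2665/3 ≈ -888.33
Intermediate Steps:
I(l) = -55 (I(l) = -29 - 26 = -55)
V(Z) = -Z²/3
I(66) + V(50) = -55 - ⅓*50² = -55 - ⅓*2500 = -55 - 2500/3 = -2665/3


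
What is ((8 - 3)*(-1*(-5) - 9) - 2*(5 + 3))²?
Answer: 1296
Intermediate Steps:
((8 - 3)*(-1*(-5) - 9) - 2*(5 + 3))² = (5*(5 - 9) - 2*8)² = (5*(-4) - 16)² = (-20 - 16)² = (-36)² = 1296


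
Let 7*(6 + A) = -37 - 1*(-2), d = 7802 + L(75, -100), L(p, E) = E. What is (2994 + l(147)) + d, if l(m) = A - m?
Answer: 10538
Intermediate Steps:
d = 7702 (d = 7802 - 100 = 7702)
A = -11 (A = -6 + (-37 - 1*(-2))/7 = -6 + (-37 + 2)/7 = -6 + (1/7)*(-35) = -6 - 5 = -11)
l(m) = -11 - m
(2994 + l(147)) + d = (2994 + (-11 - 1*147)) + 7702 = (2994 + (-11 - 147)) + 7702 = (2994 - 158) + 7702 = 2836 + 7702 = 10538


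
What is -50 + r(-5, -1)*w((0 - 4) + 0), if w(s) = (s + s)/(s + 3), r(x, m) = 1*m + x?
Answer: -98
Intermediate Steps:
r(x, m) = m + x
w(s) = 2*s/(3 + s) (w(s) = (2*s)/(3 + s) = 2*s/(3 + s))
-50 + r(-5, -1)*w((0 - 4) + 0) = -50 + (-1 - 5)*(2*((0 - 4) + 0)/(3 + ((0 - 4) + 0))) = -50 - 12*(-4 + 0)/(3 + (-4 + 0)) = -50 - 12*(-4)/(3 - 4) = -50 - 12*(-4)/(-1) = -50 - 12*(-4)*(-1) = -50 - 6*8 = -50 - 48 = -98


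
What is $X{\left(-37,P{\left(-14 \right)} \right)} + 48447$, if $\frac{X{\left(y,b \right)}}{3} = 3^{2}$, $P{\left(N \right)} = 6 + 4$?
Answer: $48474$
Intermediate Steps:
$P{\left(N \right)} = 10$
$X{\left(y,b \right)} = 27$ ($X{\left(y,b \right)} = 3 \cdot 3^{2} = 3 \cdot 9 = 27$)
$X{\left(-37,P{\left(-14 \right)} \right)} + 48447 = 27 + 48447 = 48474$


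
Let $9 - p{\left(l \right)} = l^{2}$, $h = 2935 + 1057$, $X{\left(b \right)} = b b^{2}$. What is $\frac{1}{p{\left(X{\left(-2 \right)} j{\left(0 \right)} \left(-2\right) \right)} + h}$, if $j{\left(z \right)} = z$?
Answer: $\frac{1}{4001} \approx 0.00024994$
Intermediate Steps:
$X{\left(b \right)} = b^{3}$
$h = 3992$
$p{\left(l \right)} = 9 - l^{2}$
$\frac{1}{p{\left(X{\left(-2 \right)} j{\left(0 \right)} \left(-2\right) \right)} + h} = \frac{1}{\left(9 - \left(\left(-2\right)^{3} \cdot 0 \left(-2\right)\right)^{2}\right) + 3992} = \frac{1}{\left(9 - \left(\left(-8\right) 0 \left(-2\right)\right)^{2}\right) + 3992} = \frac{1}{\left(9 - \left(0 \left(-2\right)\right)^{2}\right) + 3992} = \frac{1}{\left(9 - 0^{2}\right) + 3992} = \frac{1}{\left(9 - 0\right) + 3992} = \frac{1}{\left(9 + 0\right) + 3992} = \frac{1}{9 + 3992} = \frac{1}{4001}$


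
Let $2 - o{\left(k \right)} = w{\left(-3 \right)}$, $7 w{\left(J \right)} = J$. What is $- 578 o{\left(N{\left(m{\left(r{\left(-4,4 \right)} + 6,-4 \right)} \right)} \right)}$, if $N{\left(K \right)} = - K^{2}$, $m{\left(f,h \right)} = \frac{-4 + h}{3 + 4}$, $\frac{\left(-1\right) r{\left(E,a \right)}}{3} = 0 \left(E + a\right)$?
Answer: $- \frac{9826}{7} \approx -1403.7$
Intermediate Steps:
$w{\left(J \right)} = \frac{J}{7}$
$r{\left(E,a \right)} = 0$ ($r{\left(E,a \right)} = - 3 \cdot 0 \left(E + a\right) = \left(-3\right) 0 = 0$)
$m{\left(f,h \right)} = - \frac{4}{7} + \frac{h}{7}$ ($m{\left(f,h \right)} = \frac{-4 + h}{7} = \left(-4 + h\right) \frac{1}{7} = - \frac{4}{7} + \frac{h}{7}$)
$o{\left(k \right)} = \frac{17}{7}$ ($o{\left(k \right)} = 2 - \frac{1}{7} \left(-3\right) = 2 - - \frac{3}{7} = 2 + \frac{3}{7} = \frac{17}{7}$)
$- 578 o{\left(N{\left(m{\left(r{\left(-4,4 \right)} + 6,-4 \right)} \right)} \right)} = \left(-578\right) \frac{17}{7} = - \frac{9826}{7}$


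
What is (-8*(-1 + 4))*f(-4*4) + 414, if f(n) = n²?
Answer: -5730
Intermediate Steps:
(-8*(-1 + 4))*f(-4*4) + 414 = (-8*(-1 + 4))*(-4*4)² + 414 = -8*3*(-16)² + 414 = -24*256 + 414 = -6144 + 414 = -5730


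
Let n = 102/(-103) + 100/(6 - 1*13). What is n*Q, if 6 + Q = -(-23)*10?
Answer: -352448/103 ≈ -3421.8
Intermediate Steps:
Q = 224 (Q = -6 - (-23)*10 = -6 - 1*(-230) = -6 + 230 = 224)
n = -11014/721 (n = 102*(-1/103) + 100/(6 - 13) = -102/103 + 100/(-7) = -102/103 + 100*(-⅐) = -102/103 - 100/7 = -11014/721 ≈ -15.276)
n*Q = -11014/721*224 = -352448/103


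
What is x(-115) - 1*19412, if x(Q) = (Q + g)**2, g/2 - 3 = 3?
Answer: -8803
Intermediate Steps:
g = 12 (g = 6 + 2*3 = 6 + 6 = 12)
x(Q) = (12 + Q)**2 (x(Q) = (Q + 12)**2 = (12 + Q)**2)
x(-115) - 1*19412 = (12 - 115)**2 - 1*19412 = (-103)**2 - 19412 = 10609 - 19412 = -8803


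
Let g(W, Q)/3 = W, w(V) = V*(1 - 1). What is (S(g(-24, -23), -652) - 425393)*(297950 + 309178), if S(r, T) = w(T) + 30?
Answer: -258249787464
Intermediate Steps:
w(V) = 0 (w(V) = V*0 = 0)
g(W, Q) = 3*W
S(r, T) = 30 (S(r, T) = 0 + 30 = 30)
(S(g(-24, -23), -652) - 425393)*(297950 + 309178) = (30 - 425393)*(297950 + 309178) = -425363*607128 = -258249787464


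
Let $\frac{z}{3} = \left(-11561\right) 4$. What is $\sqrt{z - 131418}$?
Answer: $5 i \sqrt{10806} \approx 519.76 i$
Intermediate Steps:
$z = -138732$ ($z = 3 \left(\left(-11561\right) 4\right) = 3 \left(-46244\right) = -138732$)
$\sqrt{z - 131418} = \sqrt{-138732 - 131418} = \sqrt{-270150} = 5 i \sqrt{10806}$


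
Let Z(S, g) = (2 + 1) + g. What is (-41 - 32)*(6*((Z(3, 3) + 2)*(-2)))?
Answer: 7008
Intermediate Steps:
Z(S, g) = 3 + g
(-41 - 32)*(6*((Z(3, 3) + 2)*(-2))) = (-41 - 32)*(6*(((3 + 3) + 2)*(-2))) = -438*(6 + 2)*(-2) = -438*8*(-2) = -438*(-16) = -73*(-96) = 7008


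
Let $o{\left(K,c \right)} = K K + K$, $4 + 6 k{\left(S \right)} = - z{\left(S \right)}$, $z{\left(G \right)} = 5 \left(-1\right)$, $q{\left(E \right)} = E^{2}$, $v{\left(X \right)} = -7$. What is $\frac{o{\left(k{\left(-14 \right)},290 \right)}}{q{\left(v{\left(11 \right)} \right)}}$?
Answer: $\frac{1}{252} \approx 0.0039683$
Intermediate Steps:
$z{\left(G \right)} = -5$
$k{\left(S \right)} = \frac{1}{6}$ ($k{\left(S \right)} = - \frac{2}{3} + \frac{\left(-1\right) \left(-5\right)}{6} = - \frac{2}{3} + \frac{1}{6} \cdot 5 = - \frac{2}{3} + \frac{5}{6} = \frac{1}{6}$)
$o{\left(K,c \right)} = K + K^{2}$ ($o{\left(K,c \right)} = K^{2} + K = K + K^{2}$)
$\frac{o{\left(k{\left(-14 \right)},290 \right)}}{q{\left(v{\left(11 \right)} \right)}} = \frac{\frac{1}{6} \left(1 + \frac{1}{6}\right)}{\left(-7\right)^{2}} = \frac{\frac{1}{6} \cdot \frac{7}{6}}{49} = \frac{7}{36} \cdot \frac{1}{49} = \frac{1}{252}$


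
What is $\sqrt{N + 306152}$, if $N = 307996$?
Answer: $2 \sqrt{153537} \approx 783.68$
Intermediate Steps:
$\sqrt{N + 306152} = \sqrt{307996 + 306152} = \sqrt{614148} = 2 \sqrt{153537}$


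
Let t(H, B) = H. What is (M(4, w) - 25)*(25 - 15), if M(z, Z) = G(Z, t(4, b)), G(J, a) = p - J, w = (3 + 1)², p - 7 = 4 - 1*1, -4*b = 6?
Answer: -310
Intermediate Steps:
b = -3/2 (b = -¼*6 = -3/2 ≈ -1.5000)
p = 10 (p = 7 + (4 - 1*1) = 7 + (4 - 1) = 7 + 3 = 10)
w = 16 (w = 4² = 16)
G(J, a) = 10 - J
M(z, Z) = 10 - Z
(M(4, w) - 25)*(25 - 15) = ((10 - 1*16) - 25)*(25 - 15) = ((10 - 16) - 25)*10 = (-6 - 25)*10 = -31*10 = -310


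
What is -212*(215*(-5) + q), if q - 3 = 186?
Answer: 187832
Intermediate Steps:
q = 189 (q = 3 + 186 = 189)
-212*(215*(-5) + q) = -212*(215*(-5) + 189) = -212*(-1075 + 189) = -212*(-886) = 187832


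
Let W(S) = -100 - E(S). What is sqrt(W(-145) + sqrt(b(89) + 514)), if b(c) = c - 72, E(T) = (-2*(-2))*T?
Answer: sqrt(480 + 3*sqrt(59)) ≈ 22.429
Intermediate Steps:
E(T) = 4*T
b(c) = -72 + c
W(S) = -100 - 4*S
sqrt(W(-145) + sqrt(b(89) + 514)) = sqrt((-100 - 4*(-145)) + sqrt((-72 + 89) + 514)) = sqrt((-100 + 580) + sqrt(17 + 514)) = sqrt(480 + sqrt(531)) = sqrt(480 + 3*sqrt(59))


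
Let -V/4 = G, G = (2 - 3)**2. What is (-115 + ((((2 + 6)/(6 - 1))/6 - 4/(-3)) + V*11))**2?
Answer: 619369/25 ≈ 24775.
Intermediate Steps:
G = 1 (G = (-1)**2 = 1)
V = -4 (V = -4*1 = -4)
(-115 + ((((2 + 6)/(6 - 1))/6 - 4/(-3)) + V*11))**2 = (-115 + ((((2 + 6)/(6 - 1))/6 - 4/(-3)) - 4*11))**2 = (-115 + (((8/5)*(1/6) - 4*(-1/3)) - 44))**2 = (-115 + (((8*(1/5))*(1/6) + 4/3) - 44))**2 = (-115 + (((8/5)*(1/6) + 4/3) - 44))**2 = (-115 + ((4/15 + 4/3) - 44))**2 = (-115 + (8/5 - 44))**2 = (-115 - 212/5)**2 = (-787/5)**2 = 619369/25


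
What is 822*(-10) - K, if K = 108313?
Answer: -116533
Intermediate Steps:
822*(-10) - K = 822*(-10) - 1*108313 = -8220 - 108313 = -116533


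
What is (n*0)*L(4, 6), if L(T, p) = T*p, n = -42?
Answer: 0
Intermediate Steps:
(n*0)*L(4, 6) = (-42*0)*(4*6) = 0*24 = 0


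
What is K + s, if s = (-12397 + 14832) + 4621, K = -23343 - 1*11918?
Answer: -28205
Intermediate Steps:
K = -35261 (K = -23343 - 11918 = -35261)
s = 7056 (s = 2435 + 4621 = 7056)
K + s = -35261 + 7056 = -28205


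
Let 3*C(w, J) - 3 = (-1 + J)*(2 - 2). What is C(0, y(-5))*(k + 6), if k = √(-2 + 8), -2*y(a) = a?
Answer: 6 + √6 ≈ 8.4495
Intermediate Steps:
y(a) = -a/2
k = √6 ≈ 2.4495
C(w, J) = 1 (C(w, J) = 1 + ((-1 + J)*(2 - 2))/3 = 1 + ((-1 + J)*0)/3 = 1 + (⅓)*0 = 1 + 0 = 1)
C(0, y(-5))*(k + 6) = 1*(√6 + 6) = 1*(6 + √6) = 6 + √6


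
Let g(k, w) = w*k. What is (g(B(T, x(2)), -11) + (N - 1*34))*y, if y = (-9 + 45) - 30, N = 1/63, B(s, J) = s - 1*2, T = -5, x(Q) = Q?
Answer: 5420/21 ≈ 258.10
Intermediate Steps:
B(s, J) = -2 + s (B(s, J) = s - 2 = -2 + s)
N = 1/63 ≈ 0.015873
g(k, w) = k*w
y = 6 (y = 36 - 30 = 6)
(g(B(T, x(2)), -11) + (N - 1*34))*y = ((-2 - 5)*(-11) + (1/63 - 1*34))*6 = (-7*(-11) + (1/63 - 34))*6 = (77 - 2141/63)*6 = (2710/63)*6 = 5420/21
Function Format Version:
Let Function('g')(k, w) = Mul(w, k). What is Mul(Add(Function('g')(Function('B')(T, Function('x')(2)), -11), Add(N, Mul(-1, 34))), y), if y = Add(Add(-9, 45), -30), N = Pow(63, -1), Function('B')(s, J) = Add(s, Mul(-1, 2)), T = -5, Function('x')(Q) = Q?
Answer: Rational(5420, 21) ≈ 258.10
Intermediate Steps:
Function('B')(s, J) = Add(-2, s) (Function('B')(s, J) = Add(s, -2) = Add(-2, s))
N = Rational(1, 63) ≈ 0.015873
Function('g')(k, w) = Mul(k, w)
y = 6 (y = Add(36, -30) = 6)
Mul(Add(Function('g')(Function('B')(T, Function('x')(2)), -11), Add(N, Mul(-1, 34))), y) = Mul(Add(Mul(Add(-2, -5), -11), Add(Rational(1, 63), Mul(-1, 34))), 6) = Mul(Add(Mul(-7, -11), Add(Rational(1, 63), -34)), 6) = Mul(Add(77, Rational(-2141, 63)), 6) = Mul(Rational(2710, 63), 6) = Rational(5420, 21)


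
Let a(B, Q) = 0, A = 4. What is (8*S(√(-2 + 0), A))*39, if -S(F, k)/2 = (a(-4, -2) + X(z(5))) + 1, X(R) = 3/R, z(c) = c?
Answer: -4992/5 ≈ -998.40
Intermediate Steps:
S(F, k) = -16/5 (S(F, k) = -2*((0 + 3/5) + 1) = -2*((0 + 3*(⅕)) + 1) = -2*((0 + ⅗) + 1) = -2*(⅗ + 1) = -2*8/5 = -16/5)
(8*S(√(-2 + 0), A))*39 = (8*(-16/5))*39 = -128/5*39 = -4992/5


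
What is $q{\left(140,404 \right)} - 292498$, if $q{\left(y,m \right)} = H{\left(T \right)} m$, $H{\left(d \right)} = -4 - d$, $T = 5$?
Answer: $-296134$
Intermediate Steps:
$q{\left(y,m \right)} = - 9 m$ ($q{\left(y,m \right)} = \left(-4 - 5\right) m = - 9 m$)
$q{\left(140,404 \right)} - 292498 = \left(-9\right) 404 - 292498 = -3636 - 292498 = -296134$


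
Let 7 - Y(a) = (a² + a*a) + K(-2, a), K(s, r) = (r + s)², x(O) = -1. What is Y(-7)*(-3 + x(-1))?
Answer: 688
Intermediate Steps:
Y(a) = 7 - (-2 + a)² - 2*a² (Y(a) = 7 - ((a² + a*a) + (a - 2)²) = 7 - ((a² + a²) + (-2 + a)²) = 7 - (2*a² + (-2 + a)²) = 7 - ((-2 + a)² + 2*a²) = 7 + (-(-2 + a)² - 2*a²) = 7 - (-2 + a)² - 2*a²)
Y(-7)*(-3 + x(-1)) = (3 - 3*(-7)² + 4*(-7))*(-3 - 1) = (3 - 3*49 - 28)*(-4) = (3 - 147 - 28)*(-4) = -172*(-4) = 688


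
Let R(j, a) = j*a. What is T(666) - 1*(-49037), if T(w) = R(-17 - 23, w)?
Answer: 22397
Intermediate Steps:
R(j, a) = a*j
T(w) = -40*w (T(w) = w*(-17 - 23) = w*(-40) = -40*w)
T(666) - 1*(-49037) = -40*666 - 1*(-49037) = -26640 + 49037 = 22397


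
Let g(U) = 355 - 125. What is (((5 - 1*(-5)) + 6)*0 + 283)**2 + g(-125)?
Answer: 80319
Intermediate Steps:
g(U) = 230
(((5 - 1*(-5)) + 6)*0 + 283)**2 + g(-125) = (((5 - 1*(-5)) + 6)*0 + 283)**2 + 230 = (((5 + 5) + 6)*0 + 283)**2 + 230 = ((10 + 6)*0 + 283)**2 + 230 = (16*0 + 283)**2 + 230 = (0 + 283)**2 + 230 = 283**2 + 230 = 80089 + 230 = 80319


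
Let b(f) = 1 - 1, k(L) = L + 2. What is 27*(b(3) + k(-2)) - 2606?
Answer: -2606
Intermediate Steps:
k(L) = 2 + L
b(f) = 0
27*(b(3) + k(-2)) - 2606 = 27*(0 + (2 - 2)) - 2606 = 27*(0 + 0) - 2606 = 27*0 - 2606 = 0 - 2606 = -2606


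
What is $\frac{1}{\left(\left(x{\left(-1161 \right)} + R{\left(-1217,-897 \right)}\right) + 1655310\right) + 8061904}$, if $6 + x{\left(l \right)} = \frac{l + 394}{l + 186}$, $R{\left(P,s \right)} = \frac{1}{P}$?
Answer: $\frac{91275}{886938231928} \approx 1.0291 \cdot 10^{-7}$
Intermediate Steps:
$x{\left(l \right)} = -6 + \frac{394 + l}{186 + l}$ ($x{\left(l \right)} = -6 + \frac{l + 394}{l + 186} = -6 + \frac{394 + l}{186 + l}$)
$\frac{1}{\left(\left(x{\left(-1161 \right)} + R{\left(-1217,-897 \right)}\right) + 1655310\right) + 8061904} = \frac{1}{\left(\left(\frac{-722 - -5805}{186 - 1161} + \frac{1}{-1217}\right) + 1655310\right) + 8061904} = \frac{1}{\left(\left(\frac{-722 + 5805}{-975} - \frac{1}{1217}\right) + 1655310\right) + 8061904} = \frac{1}{\left(\left(\left(- \frac{1}{975}\right) 5083 - \frac{1}{1217}\right) + 1655310\right) + 8061904} = \frac{1}{\left(\left(- \frac{391}{75} - \frac{1}{1217}\right) + 1655310\right) + 8061904} = \frac{1}{\left(- \frac{475922}{91275} + 1655310\right) + 8061904} = \frac{1}{\frac{151087944328}{91275} + 8061904} = \frac{1}{\frac{886938231928}{91275}} = \frac{91275}{886938231928}$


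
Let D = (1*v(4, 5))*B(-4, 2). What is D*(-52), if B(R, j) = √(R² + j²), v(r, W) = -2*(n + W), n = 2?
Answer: 1456*√5 ≈ 3255.7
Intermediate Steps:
v(r, W) = -4 - 2*W (v(r, W) = -2*(2 + W) = -4 - 2*W)
D = -28*√5 (D = (1*(-4 - 2*5))*√((-4)² + 2²) = (1*(-4 - 10))*√(16 + 4) = (1*(-14))*√20 = -28*√5 ≈ -62.610)
D*(-52) = -28*√5*(-52) = 1456*√5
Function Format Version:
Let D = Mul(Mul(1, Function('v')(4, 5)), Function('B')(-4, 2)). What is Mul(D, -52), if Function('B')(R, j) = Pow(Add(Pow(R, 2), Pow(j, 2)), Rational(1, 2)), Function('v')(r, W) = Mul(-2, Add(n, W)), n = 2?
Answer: Mul(1456, Pow(5, Rational(1, 2))) ≈ 3255.7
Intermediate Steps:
Function('v')(r, W) = Add(-4, Mul(-2, W)) (Function('v')(r, W) = Mul(-2, Add(2, W)) = Add(-4, Mul(-2, W)))
D = Mul(-28, Pow(5, Rational(1, 2))) (D = Mul(Mul(1, Add(-4, Mul(-2, 5))), Pow(Add(Pow(-4, 2), Pow(2, 2)), Rational(1, 2))) = Mul(Mul(1, Add(-4, -10)), Pow(Add(16, 4), Rational(1, 2))) = Mul(Mul(1, -14), Pow(20, Rational(1, 2))) = Mul(-14, Mul(2, Pow(5, Rational(1, 2)))) = Mul(-28, Pow(5, Rational(1, 2))) ≈ -62.610)
Mul(D, -52) = Mul(Mul(-28, Pow(5, Rational(1, 2))), -52) = Mul(1456, Pow(5, Rational(1, 2)))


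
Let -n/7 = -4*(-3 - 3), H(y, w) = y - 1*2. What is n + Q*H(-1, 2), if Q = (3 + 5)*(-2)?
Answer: -120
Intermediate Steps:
H(y, w) = -2 + y (H(y, w) = y - 2 = -2 + y)
Q = -16 (Q = 8*(-2) = -16)
n = -168 (n = -(-28)*(-3 - 3) = -(-28)*(-6) = -7*24 = -168)
n + Q*H(-1, 2) = -168 - 16*(-2 - 1) = -168 - 16*(-3) = -168 + 48 = -120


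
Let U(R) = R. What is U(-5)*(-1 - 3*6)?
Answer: 95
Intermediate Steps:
U(-5)*(-1 - 3*6) = -5*(-1 - 3*6) = -5*(-1 - 18) = -5*(-19) = 95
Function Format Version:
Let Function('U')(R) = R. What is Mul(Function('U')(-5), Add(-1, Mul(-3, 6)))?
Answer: 95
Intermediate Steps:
Mul(Function('U')(-5), Add(-1, Mul(-3, 6))) = Mul(-5, Add(-1, Mul(-3, 6))) = Mul(-5, Add(-1, -18)) = Mul(-5, -19) = 95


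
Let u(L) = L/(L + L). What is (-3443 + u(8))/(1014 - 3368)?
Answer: 6885/4708 ≈ 1.4624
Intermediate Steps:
u(L) = ½ (u(L) = L/((2*L)) = L*(1/(2*L)) = ½)
(-3443 + u(8))/(1014 - 3368) = (-3443 + ½)/(1014 - 3368) = -6885/2/(-2354) = -6885/2*(-1/2354) = 6885/4708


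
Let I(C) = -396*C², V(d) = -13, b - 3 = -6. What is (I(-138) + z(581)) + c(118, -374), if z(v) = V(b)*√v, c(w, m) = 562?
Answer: -7540862 - 13*√581 ≈ -7.5412e+6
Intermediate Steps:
b = -3 (b = 3 - 6 = -3)
z(v) = -13*√v
(I(-138) + z(581)) + c(118, -374) = (-396*(-138)² - 13*√581) + 562 = (-396*19044 - 13*√581) + 562 = (-7541424 - 13*√581) + 562 = -7540862 - 13*√581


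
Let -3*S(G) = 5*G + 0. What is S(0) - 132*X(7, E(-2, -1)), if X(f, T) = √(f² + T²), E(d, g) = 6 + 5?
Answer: -132*√170 ≈ -1721.1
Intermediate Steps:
E(d, g) = 11
X(f, T) = √(T² + f²)
S(G) = -5*G/3 (S(G) = -(5*G + 0)/3 = -5*G/3)
S(0) - 132*X(7, E(-2, -1)) = -5/3*0 - 132*√(11² + 7²) = 0 - 132*√(121 + 49) = 0 - 132*√170 = -132*√170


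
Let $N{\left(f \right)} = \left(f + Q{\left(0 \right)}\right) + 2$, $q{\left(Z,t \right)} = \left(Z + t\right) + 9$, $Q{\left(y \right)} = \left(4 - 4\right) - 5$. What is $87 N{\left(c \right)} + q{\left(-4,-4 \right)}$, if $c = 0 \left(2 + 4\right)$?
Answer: $-260$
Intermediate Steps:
$c = 0$ ($c = 0 \cdot 6 = 0$)
$Q{\left(y \right)} = -5$ ($Q{\left(y \right)} = 0 - 5 = -5$)
$q{\left(Z,t \right)} = 9 + Z + t$
$N{\left(f \right)} = -3 + f$ ($N{\left(f \right)} = \left(f - 5\right) + 2 = \left(-5 + f\right) + 2 = -3 + f$)
$87 N{\left(c \right)} + q{\left(-4,-4 \right)} = 87 \left(-3 + 0\right) - -1 = 87 \left(-3\right) + 1 = -261 + 1 = -260$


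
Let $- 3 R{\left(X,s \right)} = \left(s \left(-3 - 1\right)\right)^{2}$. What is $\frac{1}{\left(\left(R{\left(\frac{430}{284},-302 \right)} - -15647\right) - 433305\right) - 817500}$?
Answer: $- \frac{3}{5164738} \approx -5.8086 \cdot 10^{-7}$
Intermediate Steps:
$R{\left(X,s \right)} = - \frac{16 s^{2}}{3}$ ($R{\left(X,s \right)} = - \frac{\left(s \left(-3 - 1\right)\right)^{2}}{3} = - \frac{\left(s \left(-4\right)\right)^{2}}{3} = - \frac{\left(- 4 s\right)^{2}}{3} = - \frac{16 s^{2}}{3}$)
$\frac{1}{\left(\left(R{\left(\frac{430}{284},-302 \right)} - -15647\right) - 433305\right) - 817500} = \frac{1}{\left(\left(- \frac{16 \left(-302\right)^{2}}{3} - -15647\right) - 433305\right) - 817500} = \frac{1}{\left(\left(\left(- \frac{16}{3}\right) 91204 + 15647\right) - 433305\right) - 817500} = \frac{1}{\left(\left(- \frac{1459264}{3} + 15647\right) - 433305\right) - 817500} = \frac{1}{\left(- \frac{1412323}{3} - 433305\right) - 817500} = \frac{1}{- \frac{2712238}{3} - 817500} = \frac{1}{- \frac{5164738}{3}} = - \frac{3}{5164738}$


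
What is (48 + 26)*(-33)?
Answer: -2442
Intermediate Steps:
(48 + 26)*(-33) = 74*(-33) = -2442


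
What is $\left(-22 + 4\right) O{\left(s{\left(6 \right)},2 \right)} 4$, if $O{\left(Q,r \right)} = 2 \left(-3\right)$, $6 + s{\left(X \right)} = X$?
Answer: $432$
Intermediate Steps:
$s{\left(X \right)} = -6 + X$
$O{\left(Q,r \right)} = -6$
$\left(-22 + 4\right) O{\left(s{\left(6 \right)},2 \right)} 4 = \left(-22 + 4\right) \left(-6\right) 4 = \left(-18\right) \left(-6\right) 4 = 108 \cdot 4 = 432$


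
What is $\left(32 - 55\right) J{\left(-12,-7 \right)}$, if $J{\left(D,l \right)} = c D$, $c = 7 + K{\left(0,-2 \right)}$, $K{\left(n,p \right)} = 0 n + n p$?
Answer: $1932$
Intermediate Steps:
$K{\left(n,p \right)} = n p$ ($K{\left(n,p \right)} = 0 + n p = n p$)
$c = 7$ ($c = 7 + 0 \left(-2\right) = 7 + 0 = 7$)
$J{\left(D,l \right)} = 7 D$
$\left(32 - 55\right) J{\left(-12,-7 \right)} = \left(32 - 55\right) 7 \left(-12\right) = \left(-23\right) \left(-84\right) = 1932$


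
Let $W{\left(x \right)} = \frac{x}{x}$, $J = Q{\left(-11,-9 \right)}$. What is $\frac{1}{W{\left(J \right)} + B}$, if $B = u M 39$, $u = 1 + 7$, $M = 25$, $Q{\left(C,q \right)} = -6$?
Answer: $\frac{1}{7801} \approx 0.00012819$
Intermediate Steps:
$u = 8$
$J = -6$
$B = 7800$ ($B = 8 \cdot 25 \cdot 39 = 200 \cdot 39 = 7800$)
$W{\left(x \right)} = 1$
$\frac{1}{W{\left(J \right)} + B} = \frac{1}{1 + 7800} = \frac{1}{7801}$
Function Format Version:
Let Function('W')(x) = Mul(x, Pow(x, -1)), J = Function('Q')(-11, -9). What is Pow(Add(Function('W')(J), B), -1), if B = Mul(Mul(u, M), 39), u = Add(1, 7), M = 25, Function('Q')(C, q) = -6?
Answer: Rational(1, 7801) ≈ 0.00012819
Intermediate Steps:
u = 8
J = -6
B = 7800 (B = Mul(Mul(8, 25), 39) = Mul(200, 39) = 7800)
Function('W')(x) = 1
Pow(Add(Function('W')(J), B), -1) = Pow(Add(1, 7800), -1) = Pow(7801, -1) = Rational(1, 7801)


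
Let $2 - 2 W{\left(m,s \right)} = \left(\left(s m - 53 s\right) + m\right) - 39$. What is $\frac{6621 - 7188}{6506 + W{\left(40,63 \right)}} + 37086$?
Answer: $\frac{36640887}{988} \approx 37086.0$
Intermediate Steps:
$W{\left(m,s \right)} = \frac{41}{2} - \frac{m}{2} + \frac{53 s}{2} - \frac{m s}{2}$ ($W{\left(m,s \right)} = 1 - \frac{\left(\left(s m - 53 s\right) + m\right) - 39}{2} = 1 - \frac{\left(\left(m s - 53 s\right) + m\right) - 39}{2} = 1 - \frac{\left(\left(- 53 s + m s\right) + m\right) - 39}{2} = 1 - \frac{\left(m - 53 s + m s\right) - 39}{2} = 1 - \frac{-39 + m - 53 s + m s}{2} = 1 - \left(- \frac{39}{2} + \frac{m}{2} - \frac{53 s}{2} + \frac{m s}{2}\right) = \frac{41}{2} - \frac{m}{2} + \frac{53 s}{2} - \frac{m s}{2}$)
$\frac{6621 - 7188}{6506 + W{\left(40,63 \right)}} + 37086 = \frac{6621 - 7188}{6506 + \left(\frac{41}{2} - 20 + \frac{53}{2} \cdot 63 - 20 \cdot 63\right)} + 37086 = - \frac{567}{6506 + \left(\frac{41}{2} - 20 + \frac{3339}{2} - 1260\right)} + 37086 = - \frac{567}{6506 + 410} + 37086 = - \frac{567}{6916} + 37086 = \left(-567\right) \frac{1}{6916} + 37086 = - \frac{81}{988} + 37086 = \frac{36640887}{988}$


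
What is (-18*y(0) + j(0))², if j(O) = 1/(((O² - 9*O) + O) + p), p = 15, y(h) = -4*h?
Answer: 1/225 ≈ 0.0044444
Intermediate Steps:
j(O) = 1/(15 + O² - 8*O) (j(O) = 1/(((O² - 9*O) + O) + 15) = 1/((O² - 8*O) + 15) = 1/(15 + O² - 8*O))
(-18*y(0) + j(0))² = (-(-72)*0 + 1/(15 + 0² - 8*0))² = (-18*0 + 1/(15 + 0 + 0))² = (0 + 1/15)² = (1/15)² = 1/225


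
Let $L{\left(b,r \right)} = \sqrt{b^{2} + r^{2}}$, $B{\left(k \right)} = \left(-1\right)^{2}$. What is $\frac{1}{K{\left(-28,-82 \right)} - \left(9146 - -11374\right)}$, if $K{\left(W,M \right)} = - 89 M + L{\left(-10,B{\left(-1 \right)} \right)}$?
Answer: $- \frac{13222}{174821183} - \frac{\sqrt{101}}{174821183} \approx -7.5689 \cdot 10^{-5}$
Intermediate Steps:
$B{\left(k \right)} = 1$
$K{\left(W,M \right)} = \sqrt{101} - 89 M$ ($K{\left(W,M \right)} = - 89 M + \sqrt{\left(-10\right)^{2} + 1^{2}} = - 89 M + \sqrt{100 + 1} = - 89 M + \sqrt{101} = \sqrt{101} - 89 M$)
$\frac{1}{K{\left(-28,-82 \right)} - \left(9146 - -11374\right)} = \frac{1}{\left(\sqrt{101} - -7298\right) - \left(9146 - -11374\right)} = \frac{1}{\left(\sqrt{101} + 7298\right) - \left(9146 + 11374\right)} = \frac{1}{\left(7298 + \sqrt{101}\right) - 20520} = \frac{1}{-13222 + \sqrt{101}}$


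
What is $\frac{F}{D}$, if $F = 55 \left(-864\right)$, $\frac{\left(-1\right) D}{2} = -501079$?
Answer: $- \frac{23760}{501079} \approx -0.047418$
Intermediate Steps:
$D = 1002158$ ($D = \left(-2\right) \left(-501079\right) = 1002158$)
$F = -47520$
$\frac{F}{D} = - \frac{47520}{1002158} = \left(-47520\right) \frac{1}{1002158} = - \frac{23760}{501079}$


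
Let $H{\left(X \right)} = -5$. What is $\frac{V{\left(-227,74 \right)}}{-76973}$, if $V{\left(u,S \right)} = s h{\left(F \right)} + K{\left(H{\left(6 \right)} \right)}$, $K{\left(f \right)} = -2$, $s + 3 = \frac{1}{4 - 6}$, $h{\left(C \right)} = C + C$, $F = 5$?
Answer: $\frac{37}{76973} \approx 0.00048069$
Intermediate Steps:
$h{\left(C \right)} = 2 C$
$s = - \frac{7}{2}$ ($s = -3 + \frac{1}{4 - 6} = -3 + \frac{1}{-2} = -3 - \frac{1}{2} = - \frac{7}{2} \approx -3.5$)
$V{\left(u,S \right)} = -37$ ($V{\left(u,S \right)} = - \frac{7 \cdot 2 \cdot 5}{2} - 2 = \left(- \frac{7}{2}\right) 10 - 2 = -35 - 2 = -37$)
$\frac{V{\left(-227,74 \right)}}{-76973} = - \frac{37}{-76973} = \left(-37\right) \left(- \frac{1}{76973}\right) = \frac{37}{76973}$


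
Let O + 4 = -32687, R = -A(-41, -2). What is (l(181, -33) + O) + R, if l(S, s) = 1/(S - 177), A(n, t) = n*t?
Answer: -131091/4 ≈ -32773.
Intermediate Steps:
R = -82 (R = -(-41)*(-2) = -1*82 = -82)
l(S, s) = 1/(-177 + S)
O = -32691 (O = -4 - 32687 = -32691)
(l(181, -33) + O) + R = (1/(-177 + 181) - 32691) - 82 = (1/4 - 32691) - 82 = -130763/4 - 82 = -131091/4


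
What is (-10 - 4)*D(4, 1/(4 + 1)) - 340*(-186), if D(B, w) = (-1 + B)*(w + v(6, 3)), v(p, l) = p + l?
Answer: 314268/5 ≈ 62854.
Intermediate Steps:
v(p, l) = l + p
D(B, w) = (-1 + B)*(9 + w) (D(B, w) = (-1 + B)*(w + (3 + 6)) = (-1 + B)*(w + 9) = (-1 + B)*(9 + w))
(-10 - 4)*D(4, 1/(4 + 1)) - 340*(-186) = (-10 - 4)*(-9 - 1/(4 + 1) + 9*4 + 4/(4 + 1)) - 340*(-186) = -14*(-9 - 1/5 + 36 + 4/5) + 63240 = -14*(-9 - 1*⅕ + 36 + 4*(⅕)) + 63240 = -14*(-9 - ⅕ + 36 + ⅘) + 63240 = -14*138/5 + 63240 = -1932/5 + 63240 = 314268/5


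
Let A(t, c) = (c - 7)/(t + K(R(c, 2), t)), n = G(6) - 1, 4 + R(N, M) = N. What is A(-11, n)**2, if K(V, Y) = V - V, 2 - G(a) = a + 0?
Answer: 144/121 ≈ 1.1901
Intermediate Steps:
G(a) = 2 - a (G(a) = 2 - (a + 0) = 2 - a)
R(N, M) = -4 + N
K(V, Y) = 0
n = -5 (n = (2 - 1*6) - 1 = (2 - 6) - 1 = -4 - 1 = -5)
A(t, c) = (-7 + c)/t (A(t, c) = (c - 7)/(t + 0) = (-7 + c)/t)
A(-11, n)**2 = ((-7 - 5)/(-11))**2 = (-1/11*(-12))**2 = (12/11)**2 = 144/121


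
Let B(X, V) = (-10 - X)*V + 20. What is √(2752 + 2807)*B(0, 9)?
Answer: -70*√5559 ≈ -5219.1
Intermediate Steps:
B(X, V) = 20 + V*(-10 - X) (B(X, V) = V*(-10 - X) + 20 = 20 + V*(-10 - X))
√(2752 + 2807)*B(0, 9) = √(2752 + 2807)*(20 - 10*9 - 1*9*0) = √5559*(20 - 90 + 0) = √5559*(-70) = -70*√5559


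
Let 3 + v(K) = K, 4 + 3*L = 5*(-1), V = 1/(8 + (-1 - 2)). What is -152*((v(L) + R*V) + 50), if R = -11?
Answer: -31768/5 ≈ -6353.6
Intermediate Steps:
V = ⅕ (V = 1/(8 - 3) = 1/5 = ⅕ ≈ 0.20000)
L = -3 (L = -4/3 + (5*(-1))/3 = -4/3 + (⅓)*(-5) = -4/3 - 5/3 = -3)
v(K) = -3 + K
-152*((v(L) + R*V) + 50) = -152*(((-3 - 3) - 11*⅕) + 50) = -152*((-6 - 11/5) + 50) = -152*(-41/5 + 50) = -152*209/5 = -31768/5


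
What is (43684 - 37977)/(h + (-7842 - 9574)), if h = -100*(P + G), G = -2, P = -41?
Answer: -5707/13116 ≈ -0.43512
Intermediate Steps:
h = 4300 (h = -100*(-41 - 2) = -100*(-43) = 4300)
(43684 - 37977)/(h + (-7842 - 9574)) = (43684 - 37977)/(4300 + (-7842 - 9574)) = 5707/(4300 - 17416) = 5707/(-13116) = 5707*(-1/13116) = -5707/13116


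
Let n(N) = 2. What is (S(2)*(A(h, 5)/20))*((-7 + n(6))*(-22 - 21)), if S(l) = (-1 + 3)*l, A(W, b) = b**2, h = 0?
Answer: 1075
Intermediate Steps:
S(l) = 2*l
(S(2)*(A(h, 5)/20))*((-7 + n(6))*(-22 - 21)) = ((2*2)*(5**2/20))*((-7 + 2)*(-22 - 21)) = (4*(25*(1/20)))*(-5*(-43)) = (4*(5/4))*215 = 5*215 = 1075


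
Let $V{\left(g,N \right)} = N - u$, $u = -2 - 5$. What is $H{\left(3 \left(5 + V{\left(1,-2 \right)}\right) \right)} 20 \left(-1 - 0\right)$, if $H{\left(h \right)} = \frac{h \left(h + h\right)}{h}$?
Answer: $-1200$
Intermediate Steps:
$u = -7$ ($u = -2 - 5 = -7$)
$V{\left(g,N \right)} = 7 + N$ ($V{\left(g,N \right)} = N - -7 = N + 7 = 7 + N$)
$H{\left(h \right)} = 2 h$ ($H{\left(h \right)} = \frac{h 2 h}{h} = \frac{2 h^{2}}{h} = 2 h$)
$H{\left(3 \left(5 + V{\left(1,-2 \right)}\right) \right)} 20 \left(-1 - 0\right) = 2 \cdot 3 \left(5 + \left(7 - 2\right)\right) 20 \left(-1 - 0\right) = 2 \cdot 3 \left(5 + 5\right) 20 \left(-1 + \left(-4 + 4\right)\right) = 2 \cdot 3 \cdot 10 \cdot 20 \left(-1 + 0\right) = 2 \cdot 30 \cdot 20 \left(-1\right) = 60 \cdot 20 \left(-1\right) = 1200 \left(-1\right) = -1200$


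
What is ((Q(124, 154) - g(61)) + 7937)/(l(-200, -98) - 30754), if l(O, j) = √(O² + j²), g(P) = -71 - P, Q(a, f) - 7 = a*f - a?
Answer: -7427091/8444276 - 483*√12401/8444276 ≈ -0.88591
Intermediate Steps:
Q(a, f) = 7 - a + a*f (Q(a, f) = 7 + (a*f - a) = 7 + (-a + a*f) = 7 - a + a*f)
((Q(124, 154) - g(61)) + 7937)/(l(-200, -98) - 30754) = (((7 - 1*124 + 124*154) - (-71 - 1*61)) + 7937)/(√((-200)² + (-98)²) - 30754) = (((7 - 124 + 19096) - (-71 - 61)) + 7937)/(√(40000 + 9604) - 30754) = ((18979 - 1*(-132)) + 7937)/(√49604 - 30754) = ((18979 + 132) + 7937)/(2*√12401 - 30754) = (19111 + 7937)/(-30754 + 2*√12401) = 27048/(-30754 + 2*√12401)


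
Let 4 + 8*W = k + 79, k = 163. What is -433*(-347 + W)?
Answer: 549477/4 ≈ 1.3737e+5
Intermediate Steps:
W = 119/4 (W = -½ + (163 + 79)/8 = -½ + (⅛)*242 = -½ + 121/4 = 119/4 ≈ 29.750)
-433*(-347 + W) = -433*(-347 + 119/4) = -433*(-1269/4) = 549477/4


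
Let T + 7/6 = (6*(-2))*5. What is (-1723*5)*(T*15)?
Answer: 15808525/2 ≈ 7.9043e+6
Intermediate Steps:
T = -367/6 (T = -7/6 + (6*(-2))*5 = -7/6 - 12*5 = -7/6 - 60 = -367/6 ≈ -61.167)
(-1723*5)*(T*15) = (-1723*5)*(-367/6*15) = -8615*(-1835/2) = 15808525/2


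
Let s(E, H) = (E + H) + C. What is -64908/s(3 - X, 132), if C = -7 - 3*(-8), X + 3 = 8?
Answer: -21636/49 ≈ -441.55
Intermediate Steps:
X = 5 (X = -3 + 8 = 5)
C = 17 (C = -7 + 24 = 17)
s(E, H) = 17 + E + H (s(E, H) = (E + H) + 17 = 17 + E + H)
-64908/s(3 - X, 132) = -64908/(17 + (3 - 1*5) + 132) = -64908/(17 + (3 - 5) + 132) = -64908/(17 - 2 + 132) = -64908/147 = -64908*1/147 = -21636/49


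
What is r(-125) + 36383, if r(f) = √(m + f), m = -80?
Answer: 36383 + I*√205 ≈ 36383.0 + 14.318*I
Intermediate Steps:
r(f) = √(-80 + f)
r(-125) + 36383 = √(-80 - 125) + 36383 = √(-205) + 36383 = I*√205 + 36383 = 36383 + I*√205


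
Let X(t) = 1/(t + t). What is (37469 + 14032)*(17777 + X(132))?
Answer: 80566945543/88 ≈ 9.1553e+8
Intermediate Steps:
X(t) = 1/(2*t)
(37469 + 14032)*(17777 + X(132)) = (37469 + 14032)*(17777 + (½)/132) = 51501*(17777 + (½)*(1/132)) = 51501*(17777 + 1/264) = 51501*(4693129/264) = 80566945543/88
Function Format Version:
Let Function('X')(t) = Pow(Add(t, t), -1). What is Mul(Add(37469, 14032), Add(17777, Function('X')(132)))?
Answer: Rational(80566945543, 88) ≈ 9.1553e+8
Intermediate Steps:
Function('X')(t) = Mul(Rational(1, 2), Pow(t, -1)) (Function('X')(t) = Pow(Mul(2, t), -1) = Mul(Rational(1, 2), Pow(t, -1)))
Mul(Add(37469, 14032), Add(17777, Function('X')(132))) = Mul(Add(37469, 14032), Add(17777, Mul(Rational(1, 2), Pow(132, -1)))) = Mul(51501, Add(17777, Mul(Rational(1, 2), Rational(1, 132)))) = Mul(51501, Add(17777, Rational(1, 264))) = Mul(51501, Rational(4693129, 264)) = Rational(80566945543, 88)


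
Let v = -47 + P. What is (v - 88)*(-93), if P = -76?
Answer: 19623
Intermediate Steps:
v = -123 (v = -47 - 76 = -123)
(v - 88)*(-93) = (-123 - 88)*(-93) = -211*(-93) = 19623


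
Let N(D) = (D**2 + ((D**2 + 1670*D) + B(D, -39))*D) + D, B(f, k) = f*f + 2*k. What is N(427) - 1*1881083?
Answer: 458466763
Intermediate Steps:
B(f, k) = f**2 + 2*k
N(D) = D + D**2 + D*(-78 + 2*D**2 + 1670*D) (N(D) = (D**2 + ((D**2 + 1670*D) + (D**2 + 2*(-39)))*D) + D = (D**2 + ((D**2 + 1670*D) + (D**2 - 78))*D) + D = (D**2 + ((D**2 + 1670*D) + (-78 + D**2))*D) + D = (D**2 + (-78 + 2*D**2 + 1670*D)*D) + D = (D**2 + D*(-78 + 2*D**2 + 1670*D)) + D = D + D**2 + D*(-78 + 2*D**2 + 1670*D))
N(427) - 1*1881083 = 427*(-77 + 2*427**2 + 1671*427) - 1*1881083 = 427*(-77 + 2*182329 + 713517) - 1881083 = 427*(-77 + 364658 + 713517) - 1881083 = 427*1078098 - 1881083 = 460347846 - 1881083 = 458466763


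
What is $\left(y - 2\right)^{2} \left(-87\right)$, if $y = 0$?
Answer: $-348$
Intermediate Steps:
$\left(y - 2\right)^{2} \left(-87\right) = \left(0 - 2\right)^{2} \left(-87\right) = \left(-2\right)^{2} \left(-87\right) = 4 \left(-87\right) = -348$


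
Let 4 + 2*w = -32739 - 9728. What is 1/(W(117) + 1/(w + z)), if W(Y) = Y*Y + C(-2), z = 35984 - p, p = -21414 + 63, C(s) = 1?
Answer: 72199/988404312 ≈ 7.3046e-5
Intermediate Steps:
p = -21351
z = 57335 (z = 35984 - 1*(-21351) = 35984 + 21351 = 57335)
w = -42471/2 (w = -2 + (-32739 - 9728)/2 = -2 + (½)*(-42467) = -2 - 42467/2 = -42471/2 ≈ -21236.)
W(Y) = 1 + Y² (W(Y) = Y*Y + 1 = Y² + 1 = 1 + Y²)
1/(W(117) + 1/(w + z)) = 1/((1 + 117²) + 1/(-42471/2 + 57335)) = 1/((1 + 13689) + 1/(72199/2)) = 1/(13690 + 2/72199) = 1/(988404312/72199) = 72199/988404312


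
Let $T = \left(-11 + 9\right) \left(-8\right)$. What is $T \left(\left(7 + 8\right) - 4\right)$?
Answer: $176$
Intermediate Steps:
$T = 16$ ($T = \left(-2\right) \left(-8\right) = 16$)
$T \left(\left(7 + 8\right) - 4\right) = 16 \left(\left(7 + 8\right) - 4\right) = 16 \left(15 - 4\right) = 16 \cdot 11 = 176$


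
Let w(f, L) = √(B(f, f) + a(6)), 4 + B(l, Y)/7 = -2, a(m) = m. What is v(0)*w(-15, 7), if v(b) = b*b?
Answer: 0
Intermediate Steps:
v(b) = b²
B(l, Y) = -42 (B(l, Y) = -28 + 7*(-2) = -28 - 14 = -42)
w(f, L) = 6*I (w(f, L) = √(-42 + 6) = √(-36) = 6*I)
v(0)*w(-15, 7) = 0²*(6*I) = 0*(6*I) = 0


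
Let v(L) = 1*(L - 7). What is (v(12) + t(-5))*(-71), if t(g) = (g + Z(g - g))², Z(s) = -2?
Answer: -3834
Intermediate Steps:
v(L) = -7 + L (v(L) = 1*(-7 + L) = -7 + L)
t(g) = (-2 + g)² (t(g) = (g - 2)² = (-2 + g)²)
(v(12) + t(-5))*(-71) = ((-7 + 12) + (-2 - 5)²)*(-71) = (5 + (-7)²)*(-71) = (5 + 49)*(-71) = 54*(-71) = -3834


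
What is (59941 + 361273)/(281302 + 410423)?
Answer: 421214/691725 ≈ 0.60893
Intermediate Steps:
(59941 + 361273)/(281302 + 410423) = 421214/691725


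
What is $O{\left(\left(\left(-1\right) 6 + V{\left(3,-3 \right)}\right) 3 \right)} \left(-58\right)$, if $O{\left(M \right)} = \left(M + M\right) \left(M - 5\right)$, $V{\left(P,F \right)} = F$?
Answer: $-100224$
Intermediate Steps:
$O{\left(M \right)} = 2 M \left(-5 + M\right)$
$O{\left(\left(\left(-1\right) 6 + V{\left(3,-3 \right)}\right) 3 \right)} \left(-58\right) = 2 \left(\left(-1\right) 6 - 3\right) 3 \left(-5 + \left(\left(-1\right) 6 - 3\right) 3\right) \left(-58\right) = 2 \left(-6 - 3\right) 3 \left(-5 + \left(-6 - 3\right) 3\right) \left(-58\right) = 2 \left(\left(-9\right) 3\right) \left(-5 - 27\right) \left(-58\right) = 2 \left(-27\right) \left(-5 - 27\right) \left(-58\right) = 2 \left(-27\right) \left(-32\right) \left(-58\right) = 1728 \left(-58\right) = -100224$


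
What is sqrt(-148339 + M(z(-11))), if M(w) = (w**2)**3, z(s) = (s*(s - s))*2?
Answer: I*sqrt(148339) ≈ 385.15*I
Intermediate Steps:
z(s) = 0 (z(s) = (s*0)*2 = 0*2 = 0)
M(w) = w**6
sqrt(-148339 + M(z(-11))) = sqrt(-148339 + 0**6) = sqrt(-148339 + 0) = sqrt(-148339) = I*sqrt(148339)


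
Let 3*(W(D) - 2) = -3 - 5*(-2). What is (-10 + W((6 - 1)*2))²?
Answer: 289/9 ≈ 32.111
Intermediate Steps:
W(D) = 13/3 (W(D) = 2 + (-3 - 5*(-2))/3 = 2 + (-3 + 10)/3 = 2 + (⅓)*7 = 2 + 7/3 = 13/3)
(-10 + W((6 - 1)*2))² = (-10 + 13/3)² = (-17/3)² = 289/9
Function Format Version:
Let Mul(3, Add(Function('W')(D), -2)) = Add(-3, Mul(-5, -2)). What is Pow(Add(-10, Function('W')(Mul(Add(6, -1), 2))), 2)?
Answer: Rational(289, 9) ≈ 32.111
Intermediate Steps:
Function('W')(D) = Rational(13, 3) (Function('W')(D) = Add(2, Mul(Rational(1, 3), Add(-3, Mul(-5, -2)))) = Add(2, Mul(Rational(1, 3), Add(-3, 10))) = Add(2, Mul(Rational(1, 3), 7)) = Add(2, Rational(7, 3)) = Rational(13, 3))
Pow(Add(-10, Function('W')(Mul(Add(6, -1), 2))), 2) = Pow(Add(-10, Rational(13, 3)), 2) = Pow(Rational(-17, 3), 2) = Rational(289, 9)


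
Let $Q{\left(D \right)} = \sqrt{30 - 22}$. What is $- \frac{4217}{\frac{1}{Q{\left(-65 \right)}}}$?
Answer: $- 8434 \sqrt{2} \approx -11927.0$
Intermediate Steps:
$Q{\left(D \right)} = 2 \sqrt{2}$ ($Q{\left(D \right)} = \sqrt{8} = 2 \sqrt{2}$)
$- \frac{4217}{\frac{1}{Q{\left(-65 \right)}}} = - \frac{4217}{\frac{1}{2 \sqrt{2}}} = - \frac{4217}{\frac{1}{4} \sqrt{2}} = - 4217 \cdot 2 \sqrt{2} = - 8434 \sqrt{2}$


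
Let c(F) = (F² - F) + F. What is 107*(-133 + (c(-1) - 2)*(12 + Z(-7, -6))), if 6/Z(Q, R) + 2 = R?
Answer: -61739/4 ≈ -15435.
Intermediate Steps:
c(F) = F²
Z(Q, R) = 6/(-2 + R)
107*(-133 + (c(-1) - 2)*(12 + Z(-7, -6))) = 107*(-133 + ((-1)² - 2)*(12 + 6/(-2 - 6))) = 107*(-133 + (1 - 2)*(12 + 6/(-8))) = 107*(-133 - (12 + 6*(-⅛))) = 107*(-133 - (12 - ¾)) = 107*(-133 - 1*45/4) = 107*(-133 - 45/4) = 107*(-577/4) = -61739/4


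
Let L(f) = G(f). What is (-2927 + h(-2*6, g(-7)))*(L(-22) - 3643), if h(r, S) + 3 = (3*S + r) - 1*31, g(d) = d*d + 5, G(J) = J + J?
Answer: 10364157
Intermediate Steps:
G(J) = 2*J
L(f) = 2*f
g(d) = 5 + d**2 (g(d) = d**2 + 5 = 5 + d**2)
h(r, S) = -34 + r + 3*S (h(r, S) = -3 + ((3*S + r) - 1*31) = -3 + ((r + 3*S) - 31) = -3 + (-31 + r + 3*S) = -34 + r + 3*S)
(-2927 + h(-2*6, g(-7)))*(L(-22) - 3643) = (-2927 + (-34 - 2*6 + 3*(5 + (-7)**2)))*(2*(-22) - 3643) = (-2927 + (-34 - 12 + 3*(5 + 49)))*(-44 - 3643) = (-2927 + (-34 - 12 + 3*54))*(-3687) = (-2927 + (-34 - 12 + 162))*(-3687) = (-2927 + 116)*(-3687) = -2811*(-3687) = 10364157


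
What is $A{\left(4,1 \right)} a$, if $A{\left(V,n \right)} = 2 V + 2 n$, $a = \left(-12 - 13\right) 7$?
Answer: $-1750$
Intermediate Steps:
$a = -175$ ($a = \left(-25\right) 7 = -175$)
$A{\left(4,1 \right)} a = \left(2 \cdot 4 + 2 \cdot 1\right) \left(-175\right) = \left(8 + 2\right) \left(-175\right) = 10 \left(-175\right) = -1750$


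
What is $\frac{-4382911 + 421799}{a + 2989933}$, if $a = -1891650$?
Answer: $- \frac{3961112}{1098283} \approx -3.6066$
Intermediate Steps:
$\frac{-4382911 + 421799}{a + 2989933} = \frac{-4382911 + 421799}{-1891650 + 2989933} = - \frac{3961112}{1098283}$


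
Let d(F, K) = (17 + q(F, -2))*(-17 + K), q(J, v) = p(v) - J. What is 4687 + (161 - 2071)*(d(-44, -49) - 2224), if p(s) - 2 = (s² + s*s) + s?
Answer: 12950667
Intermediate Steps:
p(s) = 2 + s + 2*s² (p(s) = 2 + ((s² + s*s) + s) = 2 + ((s² + s²) + s) = 2 + (2*s² + s) = 2 + (s + 2*s²) = 2 + s + 2*s²)
q(J, v) = 2 + v - J + 2*v² (q(J, v) = (2 + v + 2*v²) - J = 2 + v - J + 2*v²)
d(F, K) = (-17 + K)*(25 - F) (d(F, K) = (17 + (2 - 2 - F + 2*(-2)²))*(-17 + K) = (17 + (2 - 2 - F + 2*4))*(-17 + K) = (17 + (2 - 2 - F + 8))*(-17 + K) = (17 + (8 - F))*(-17 + K) = (25 - F)*(-17 + K) = (-17 + K)*(25 - F))
4687 + (161 - 2071)*(d(-44, -49) - 2224) = 4687 + (161 - 2071)*((-425 + 17*(-44) + 25*(-49) - 1*(-44)*(-49)) - 2224) = 4687 - 1910*((-425 - 748 - 1225 - 2156) - 2224) = 4687 - 1910*(-4554 - 2224) = 4687 - 1910*(-6778) = 4687 + 12945980 = 12950667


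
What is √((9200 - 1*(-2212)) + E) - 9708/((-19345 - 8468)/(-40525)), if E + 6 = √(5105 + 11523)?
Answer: -131138900/9271 + √(11406 + 2*√4157) ≈ -14038.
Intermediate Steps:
E = -6 + 2*√4157 (E = -6 + √(5105 + 11523) = -6 + √16628 = -6 + 2*√4157 ≈ 122.95)
√((9200 - 1*(-2212)) + E) - 9708/((-19345 - 8468)/(-40525)) = √((9200 - 1*(-2212)) + (-6 + 2*√4157)) - 9708/((-19345 - 8468)/(-40525)) = √((9200 + 2212) + (-6 + 2*√4157)) - 9708/((-27813*(-1/40525))) = √(11412 + (-6 + 2*√4157)) - 9708/27813/40525 = √(11406 + 2*√4157) - 9708*40525/27813 = √(11406 + 2*√4157) - 1*131138900/9271 = √(11406 + 2*√4157) - 131138900/9271 = -131138900/9271 + √(11406 + 2*√4157)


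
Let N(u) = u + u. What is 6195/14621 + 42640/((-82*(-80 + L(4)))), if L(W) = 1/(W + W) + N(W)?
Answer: 12877097/1681415 ≈ 7.6585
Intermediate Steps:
N(u) = 2*u
L(W) = 1/(2*W) + 2*W (L(W) = 1/(W + W) + 2*W = 1/(2*W) + 2*W)
6195/14621 + 42640/((-82*(-80 + L(4)))) = 6195/14621 + 42640/((-82*(-80 + ((½)/4 + 2*4)))) = 6195*(1/14621) + 42640/((-82*(-80 + ((½)*(¼) + 8)))) = 6195/14621 + 42640/((-82*(-80 + (⅛ + 8)))) = 6195/14621 + 42640/((-82*(-80 + 65/8))) = 6195/14621 + 42640/((-82*(-575/8))) = 6195/14621 + 42640/(23575/4) = 6195/14621 + 42640*(4/23575) = 6195/14621 + 832/115 = 12877097/1681415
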